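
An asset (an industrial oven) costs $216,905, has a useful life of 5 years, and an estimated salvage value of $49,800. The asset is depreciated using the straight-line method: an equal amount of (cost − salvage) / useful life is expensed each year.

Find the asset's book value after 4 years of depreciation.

$83,221

Depreciable base = $216,905 − $49,800 = $167,105.
Annual expense = $167,105 / 5 = $33,421.
End of year 1: book value $183,484.
End of year 2: book value $150,063.
End of year 3: book value $116,642.
End of year 4: book value $83,221.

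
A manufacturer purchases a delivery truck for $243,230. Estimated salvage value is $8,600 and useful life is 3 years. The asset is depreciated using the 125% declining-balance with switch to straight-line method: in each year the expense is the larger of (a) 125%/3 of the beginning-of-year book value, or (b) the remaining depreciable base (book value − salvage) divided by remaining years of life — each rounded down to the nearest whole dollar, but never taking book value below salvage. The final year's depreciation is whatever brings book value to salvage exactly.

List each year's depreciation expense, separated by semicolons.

$101,345; $66,642; $66,643

Depreciable base = $243,230 − $8,600 = $234,630.
Year 1: DB = ⌊$243,230 × 125%/3⌋ = $101,345; SL = ⌊$234,630/3⌋ = $78,210 → take DB $101,345. Book value $141,885.
Year 2: DB = ⌊$141,885 × 125%/3⌋ = $59,118; SL = ⌊$133,285/2⌋ = $66,642 → take SL $66,642. Book value $75,243.
Year 3 (final): $75,243 − $8,600 = $66,643. Book value $8,600.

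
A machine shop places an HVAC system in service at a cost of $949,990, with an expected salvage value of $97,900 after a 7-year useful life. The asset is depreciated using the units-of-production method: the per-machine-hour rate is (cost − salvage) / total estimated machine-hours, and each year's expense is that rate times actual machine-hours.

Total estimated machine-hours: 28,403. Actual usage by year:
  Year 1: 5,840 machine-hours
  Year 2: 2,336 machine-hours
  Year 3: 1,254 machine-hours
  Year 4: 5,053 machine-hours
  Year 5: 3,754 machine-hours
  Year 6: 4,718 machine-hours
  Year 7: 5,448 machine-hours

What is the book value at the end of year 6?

Depreciable base = $949,990 − $97,900 = $852,090.
Rate = $852,090 / 28,403 machine-hours = $30 per machine-hour.
Year 1: 5,840 × $30 = $175,200. Book value $774,790.
Year 2: 2,336 × $30 = $70,080. Book value $704,710.
Year 3: 1,254 × $30 = $37,620. Book value $667,090.
Year 4: 5,053 × $30 = $151,590. Book value $515,500.
Year 5: 3,754 × $30 = $112,620. Book value $402,880.
Year 6: 4,718 × $30 = $141,540. Book value $261,340.

$261,340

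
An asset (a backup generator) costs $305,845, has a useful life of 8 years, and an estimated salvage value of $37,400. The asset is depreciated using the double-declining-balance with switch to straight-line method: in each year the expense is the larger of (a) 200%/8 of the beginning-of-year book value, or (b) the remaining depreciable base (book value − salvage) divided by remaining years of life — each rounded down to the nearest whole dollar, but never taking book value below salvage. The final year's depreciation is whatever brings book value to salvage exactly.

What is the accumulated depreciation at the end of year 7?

Depreciable base = $305,845 − $37,400 = $268,445.
Year 1: DB = ⌊$305,845 × 200%/8⌋ = $76,461; SL = ⌊$268,445/8⌋ = $33,555 → take DB $76,461. Book value $229,384.
Year 2: DB = ⌊$229,384 × 200%/8⌋ = $57,346; SL = ⌊$191,984/7⌋ = $27,426 → take DB $57,346. Book value $172,038.
Year 3: DB = ⌊$172,038 × 200%/8⌋ = $43,009; SL = ⌊$134,638/6⌋ = $22,439 → take DB $43,009. Book value $129,029.
Year 4: DB = ⌊$129,029 × 200%/8⌋ = $32,257; SL = ⌊$91,629/5⌋ = $18,325 → take DB $32,257. Book value $96,772.
Year 5: DB = ⌊$96,772 × 200%/8⌋ = $24,193; SL = ⌊$59,372/4⌋ = $14,843 → take DB $24,193. Book value $72,579.
Year 6: DB = ⌊$72,579 × 200%/8⌋ = $18,144; SL = ⌊$35,179/3⌋ = $11,726 → take DB $18,144. Book value $54,435.
Year 7: DB = ⌊$54,435 × 200%/8⌋ = $13,608; SL = ⌊$17,035/2⌋ = $8,517 → take DB $13,608. Book value $40,827.
Accumulated through year 7 = $305,845 − $40,827 = $265,018.

$265,018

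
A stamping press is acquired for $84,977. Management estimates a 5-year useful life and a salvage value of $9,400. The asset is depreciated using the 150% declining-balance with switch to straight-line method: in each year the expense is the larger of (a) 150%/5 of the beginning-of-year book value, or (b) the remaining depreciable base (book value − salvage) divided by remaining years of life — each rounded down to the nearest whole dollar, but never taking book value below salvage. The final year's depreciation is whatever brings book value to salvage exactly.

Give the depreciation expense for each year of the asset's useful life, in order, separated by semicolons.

Depreciable base = $84,977 − $9,400 = $75,577.
Year 1: DB = ⌊$84,977 × 150%/5⌋ = $25,493; SL = ⌊$75,577/5⌋ = $15,115 → take DB $25,493. Book value $59,484.
Year 2: DB = ⌊$59,484 × 150%/5⌋ = $17,845; SL = ⌊$50,084/4⌋ = $12,521 → take DB $17,845. Book value $41,639.
Year 3: DB = ⌊$41,639 × 150%/5⌋ = $12,491; SL = ⌊$32,239/3⌋ = $10,746 → take DB $12,491. Book value $29,148.
Year 4: DB = ⌊$29,148 × 150%/5⌋ = $8,744; SL = ⌊$19,748/2⌋ = $9,874 → take SL $9,874. Book value $19,274.
Year 5 (final): $19,274 − $9,400 = $9,874. Book value $9,400.

$25,493; $17,845; $12,491; $9,874; $9,874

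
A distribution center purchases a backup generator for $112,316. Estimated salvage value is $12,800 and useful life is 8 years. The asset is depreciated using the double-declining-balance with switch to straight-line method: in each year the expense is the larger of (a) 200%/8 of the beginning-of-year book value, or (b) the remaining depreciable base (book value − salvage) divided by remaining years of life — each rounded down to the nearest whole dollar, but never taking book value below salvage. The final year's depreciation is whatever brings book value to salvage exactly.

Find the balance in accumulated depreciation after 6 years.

$92,325

Depreciable base = $112,316 − $12,800 = $99,516.
Year 1: DB = ⌊$112,316 × 200%/8⌋ = $28,079; SL = ⌊$99,516/8⌋ = $12,439 → take DB $28,079. Book value $84,237.
Year 2: DB = ⌊$84,237 × 200%/8⌋ = $21,059; SL = ⌊$71,437/7⌋ = $10,205 → take DB $21,059. Book value $63,178.
Year 3: DB = ⌊$63,178 × 200%/8⌋ = $15,794; SL = ⌊$50,378/6⌋ = $8,396 → take DB $15,794. Book value $47,384.
Year 4: DB = ⌊$47,384 × 200%/8⌋ = $11,846; SL = ⌊$34,584/5⌋ = $6,916 → take DB $11,846. Book value $35,538.
Year 5: DB = ⌊$35,538 × 200%/8⌋ = $8,884; SL = ⌊$22,738/4⌋ = $5,684 → take DB $8,884. Book value $26,654.
Year 6: DB = ⌊$26,654 × 200%/8⌋ = $6,663; SL = ⌊$13,854/3⌋ = $4,618 → take DB $6,663. Book value $19,991.
Accumulated through year 6 = $112,316 − $19,991 = $92,325.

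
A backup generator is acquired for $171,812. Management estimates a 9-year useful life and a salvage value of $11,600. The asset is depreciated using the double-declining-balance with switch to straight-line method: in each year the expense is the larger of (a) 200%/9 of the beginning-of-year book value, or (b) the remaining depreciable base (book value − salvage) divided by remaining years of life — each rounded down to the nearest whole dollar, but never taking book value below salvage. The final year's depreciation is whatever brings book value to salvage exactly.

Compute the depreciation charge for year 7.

Depreciable base = $171,812 − $11,600 = $160,212.
Year 1: DB = ⌊$171,812 × 200%/9⌋ = $38,180; SL = ⌊$160,212/9⌋ = $17,801 → take DB $38,180. Book value $133,632.
Year 2: DB = ⌊$133,632 × 200%/9⌋ = $29,696; SL = ⌊$122,032/8⌋ = $15,254 → take DB $29,696. Book value $103,936.
Year 3: DB = ⌊$103,936 × 200%/9⌋ = $23,096; SL = ⌊$92,336/7⌋ = $13,190 → take DB $23,096. Book value $80,840.
Year 4: DB = ⌊$80,840 × 200%/9⌋ = $17,964; SL = ⌊$69,240/6⌋ = $11,540 → take DB $17,964. Book value $62,876.
Year 5: DB = ⌊$62,876 × 200%/9⌋ = $13,972; SL = ⌊$51,276/5⌋ = $10,255 → take DB $13,972. Book value $48,904.
Year 6: DB = ⌊$48,904 × 200%/9⌋ = $10,867; SL = ⌊$37,304/4⌋ = $9,326 → take DB $10,867. Book value $38,037.
Year 7: DB = ⌊$38,037 × 200%/9⌋ = $8,452; SL = ⌊$26,437/3⌋ = $8,812 → take SL $8,812. Book value $29,225.

$8,812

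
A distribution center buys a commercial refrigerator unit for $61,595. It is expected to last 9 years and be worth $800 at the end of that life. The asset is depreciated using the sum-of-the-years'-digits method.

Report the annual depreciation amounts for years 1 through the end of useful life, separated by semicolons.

Depreciable base = $61,595 − $800 = $60,795.
Sum of the years' digits = 9+8+7+6+5+4+3+2+1 = 45.
Year 1: $60,795 × 9/45 = $12,159. Book value $49,436.
Year 2: $60,795 × 8/45 = $10,808. Book value $38,628.
Year 3: $60,795 × 7/45 = $9,457. Book value $29,171.
Year 4: $60,795 × 6/45 = $8,106. Book value $21,065.
Year 5: $60,795 × 5/45 = $6,755. Book value $14,310.
Year 6: $60,795 × 4/45 = $5,404. Book value $8,906.
Year 7: $60,795 × 3/45 = $4,053. Book value $4,853.
Year 8: $60,795 × 2/45 = $2,702. Book value $2,151.
Year 9: $60,795 × 1/45 = $1,351. Book value $800.

$12,159; $10,808; $9,457; $8,106; $6,755; $5,404; $4,053; $2,702; $1,351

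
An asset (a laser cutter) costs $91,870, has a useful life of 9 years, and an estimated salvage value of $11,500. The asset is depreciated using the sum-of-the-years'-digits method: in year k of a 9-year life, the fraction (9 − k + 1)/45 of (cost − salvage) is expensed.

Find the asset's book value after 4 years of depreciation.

$38,290

Depreciable base = $91,870 − $11,500 = $80,370.
Sum of the years' digits = 9+8+7+6+5+4+3+2+1 = 45.
Year 1: $80,370 × 9/45 = $16,074. Book value $75,796.
Year 2: $80,370 × 8/45 = $14,288. Book value $61,508.
Year 3: $80,370 × 7/45 = $12,502. Book value $49,006.
Year 4: $80,370 × 6/45 = $10,716. Book value $38,290.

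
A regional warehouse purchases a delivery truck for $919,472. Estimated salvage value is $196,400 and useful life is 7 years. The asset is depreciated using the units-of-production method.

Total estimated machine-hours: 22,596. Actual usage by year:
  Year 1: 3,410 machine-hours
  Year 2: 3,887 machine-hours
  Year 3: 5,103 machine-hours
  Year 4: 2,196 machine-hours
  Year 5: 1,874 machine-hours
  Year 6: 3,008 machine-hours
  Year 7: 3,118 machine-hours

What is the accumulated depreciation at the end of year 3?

$396,800

Depreciable base = $919,472 − $196,400 = $723,072.
Rate = $723,072 / 22,596 machine-hours = $32 per machine-hour.
Year 1: 3,410 × $32 = $109,120. Book value $810,352.
Year 2: 3,887 × $32 = $124,384. Book value $685,968.
Year 3: 5,103 × $32 = $163,296. Book value $522,672.
Accumulated through year 3 = $919,472 − $522,672 = $396,800.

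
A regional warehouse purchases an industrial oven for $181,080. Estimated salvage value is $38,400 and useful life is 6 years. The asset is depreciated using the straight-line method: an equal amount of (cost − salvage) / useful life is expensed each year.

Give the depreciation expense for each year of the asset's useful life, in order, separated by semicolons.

$23,780; $23,780; $23,780; $23,780; $23,780; $23,780

Depreciable base = $181,080 − $38,400 = $142,680.
Annual expense = $142,680 / 6 = $23,780.
End of year 1: book value $157,300.
End of year 2: book value $133,520.
End of year 3: book value $109,740.
End of year 4: book value $85,960.
End of year 5: book value $62,180.
End of year 6: book value $38,400.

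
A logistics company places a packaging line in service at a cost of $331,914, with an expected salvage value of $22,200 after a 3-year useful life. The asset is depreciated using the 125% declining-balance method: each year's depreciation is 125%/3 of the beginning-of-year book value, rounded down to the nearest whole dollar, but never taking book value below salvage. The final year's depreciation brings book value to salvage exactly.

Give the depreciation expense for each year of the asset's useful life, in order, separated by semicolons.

Depreciable base = $331,914 − $22,200 = $309,714.
Year 1: ⌊$331,914 × 125%/3⌋ = $138,297. Book value $193,617.
Year 2: ⌊$193,617 × 125%/3⌋ = $80,673. Book value $112,944.
Year 3 (final): $112,944 − $22,200 = $90,744. Book value $22,200.

$138,297; $80,673; $90,744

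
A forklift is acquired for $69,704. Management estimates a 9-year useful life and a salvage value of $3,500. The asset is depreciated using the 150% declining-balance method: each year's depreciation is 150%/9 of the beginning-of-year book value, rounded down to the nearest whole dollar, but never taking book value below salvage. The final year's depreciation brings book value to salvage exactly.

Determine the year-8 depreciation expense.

Depreciable base = $69,704 − $3,500 = $66,204.
Year 1: ⌊$69,704 × 150%/9⌋ = $11,617. Book value $58,087.
Year 2: ⌊$58,087 × 150%/9⌋ = $9,681. Book value $48,406.
Year 3: ⌊$48,406 × 150%/9⌋ = $8,067. Book value $40,339.
Year 4: ⌊$40,339 × 150%/9⌋ = $6,723. Book value $33,616.
Year 5: ⌊$33,616 × 150%/9⌋ = $5,602. Book value $28,014.
Year 6: ⌊$28,014 × 150%/9⌋ = $4,669. Book value $23,345.
Year 7: ⌊$23,345 × 150%/9⌋ = $3,890. Book value $19,455.
Year 8: ⌊$19,455 × 150%/9⌋ = $3,242. Book value $16,213.

$3,242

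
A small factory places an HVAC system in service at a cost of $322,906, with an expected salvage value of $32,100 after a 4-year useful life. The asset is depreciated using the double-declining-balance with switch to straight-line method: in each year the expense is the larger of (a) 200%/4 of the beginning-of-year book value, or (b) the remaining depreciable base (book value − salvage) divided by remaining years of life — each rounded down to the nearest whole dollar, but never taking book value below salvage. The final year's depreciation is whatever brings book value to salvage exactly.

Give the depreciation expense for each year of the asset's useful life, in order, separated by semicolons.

$161,453; $80,726; $40,363; $8,264

Depreciable base = $322,906 − $32,100 = $290,806.
Year 1: DB = ⌊$322,906 × 200%/4⌋ = $161,453; SL = ⌊$290,806/4⌋ = $72,701 → take DB $161,453. Book value $161,453.
Year 2: DB = ⌊$161,453 × 200%/4⌋ = $80,726; SL = ⌊$129,353/3⌋ = $43,117 → take DB $80,726. Book value $80,727.
Year 3: DB = ⌊$80,727 × 200%/4⌋ = $40,363; SL = ⌊$48,627/2⌋ = $24,313 → take DB $40,363. Book value $40,364.
Year 4 (final): $40,364 − $32,100 = $8,264. Book value $32,100.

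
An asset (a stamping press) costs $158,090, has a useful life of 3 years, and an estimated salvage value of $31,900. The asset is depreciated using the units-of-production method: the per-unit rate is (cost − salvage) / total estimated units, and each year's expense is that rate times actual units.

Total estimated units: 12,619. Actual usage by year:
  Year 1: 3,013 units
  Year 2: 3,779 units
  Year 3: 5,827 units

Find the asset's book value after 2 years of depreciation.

Depreciable base = $158,090 − $31,900 = $126,190.
Rate = $126,190 / 12,619 units = $10 per unit.
Year 1: 3,013 × $10 = $30,130. Book value $127,960.
Year 2: 3,779 × $10 = $37,790. Book value $90,170.

$90,170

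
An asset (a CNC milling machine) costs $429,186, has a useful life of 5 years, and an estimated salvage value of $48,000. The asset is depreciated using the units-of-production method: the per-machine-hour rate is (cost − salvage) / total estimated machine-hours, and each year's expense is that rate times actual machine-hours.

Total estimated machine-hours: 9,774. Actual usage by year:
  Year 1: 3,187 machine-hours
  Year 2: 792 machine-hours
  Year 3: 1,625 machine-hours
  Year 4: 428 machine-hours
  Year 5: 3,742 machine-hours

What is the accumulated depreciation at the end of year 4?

Depreciable base = $429,186 − $48,000 = $381,186.
Rate = $381,186 / 9,774 machine-hours = $39 per machine-hour.
Year 1: 3,187 × $39 = $124,293. Book value $304,893.
Year 2: 792 × $39 = $30,888. Book value $274,005.
Year 3: 1,625 × $39 = $63,375. Book value $210,630.
Year 4: 428 × $39 = $16,692. Book value $193,938.
Accumulated through year 4 = $429,186 − $193,938 = $235,248.

$235,248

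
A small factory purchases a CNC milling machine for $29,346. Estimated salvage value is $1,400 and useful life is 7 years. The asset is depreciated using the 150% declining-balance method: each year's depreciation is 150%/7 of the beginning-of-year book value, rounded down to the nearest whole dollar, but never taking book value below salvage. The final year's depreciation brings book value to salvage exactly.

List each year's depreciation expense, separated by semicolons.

Depreciable base = $29,346 − $1,400 = $27,946.
Year 1: ⌊$29,346 × 150%/7⌋ = $6,288. Book value $23,058.
Year 2: ⌊$23,058 × 150%/7⌋ = $4,941. Book value $18,117.
Year 3: ⌊$18,117 × 150%/7⌋ = $3,882. Book value $14,235.
Year 4: ⌊$14,235 × 150%/7⌋ = $3,050. Book value $11,185.
Year 5: ⌊$11,185 × 150%/7⌋ = $2,396. Book value $8,789.
Year 6: ⌊$8,789 × 150%/7⌋ = $1,883. Book value $6,906.
Year 7 (final): $6,906 − $1,400 = $5,506. Book value $1,400.

$6,288; $4,941; $3,882; $3,050; $2,396; $1,883; $5,506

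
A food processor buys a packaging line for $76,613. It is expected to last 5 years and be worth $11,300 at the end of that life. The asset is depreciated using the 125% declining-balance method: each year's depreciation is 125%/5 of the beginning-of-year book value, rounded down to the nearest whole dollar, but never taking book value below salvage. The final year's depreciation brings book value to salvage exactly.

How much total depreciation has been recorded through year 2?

$33,518

Depreciable base = $76,613 − $11,300 = $65,313.
Year 1: ⌊$76,613 × 125%/5⌋ = $19,153. Book value $57,460.
Year 2: ⌊$57,460 × 125%/5⌋ = $14,365. Book value $43,095.
Accumulated through year 2 = $76,613 − $43,095 = $33,518.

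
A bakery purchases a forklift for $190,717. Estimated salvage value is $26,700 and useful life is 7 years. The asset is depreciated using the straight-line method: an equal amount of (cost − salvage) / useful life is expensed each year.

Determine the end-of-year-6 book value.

$50,131

Depreciable base = $190,717 − $26,700 = $164,017.
Annual expense = $164,017 / 7 = $23,431.
End of year 1: book value $167,286.
End of year 2: book value $143,855.
End of year 3: book value $120,424.
End of year 4: book value $96,993.
End of year 5: book value $73,562.
End of year 6: book value $50,131.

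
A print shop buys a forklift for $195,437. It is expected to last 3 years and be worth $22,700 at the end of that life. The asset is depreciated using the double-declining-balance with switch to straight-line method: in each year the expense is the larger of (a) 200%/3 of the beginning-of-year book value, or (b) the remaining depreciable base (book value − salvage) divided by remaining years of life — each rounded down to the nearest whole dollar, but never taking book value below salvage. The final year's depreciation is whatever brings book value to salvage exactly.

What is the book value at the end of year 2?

Depreciable base = $195,437 − $22,700 = $172,737.
Year 1: DB = ⌊$195,437 × 200%/3⌋ = $130,291; SL = ⌊$172,737/3⌋ = $57,579 → take DB $130,291. Book value $65,146.
Year 2: DB = ⌊$65,146 × 200%/3⌋ = $43,430; SL = ⌊$42,446/2⌋ = $21,223 → take DB $43,430, capped at $42,446. Book value $22,700.

$22,700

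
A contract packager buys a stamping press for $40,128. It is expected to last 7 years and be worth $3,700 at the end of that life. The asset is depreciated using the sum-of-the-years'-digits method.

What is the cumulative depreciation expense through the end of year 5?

$32,525

Depreciable base = $40,128 − $3,700 = $36,428.
Sum of the years' digits = 7+6+5+4+3+2+1 = 28.
Year 1: $36,428 × 7/28 = $9,107. Book value $31,021.
Year 2: $36,428 × 6/28 = $7,806. Book value $23,215.
Year 3: $36,428 × 5/28 = $6,505. Book value $16,710.
Year 4: $36,428 × 4/28 = $5,204. Book value $11,506.
Year 5: $36,428 × 3/28 = $3,903. Book value $7,603.
Accumulated through year 5 = $40,128 − $7,603 = $32,525.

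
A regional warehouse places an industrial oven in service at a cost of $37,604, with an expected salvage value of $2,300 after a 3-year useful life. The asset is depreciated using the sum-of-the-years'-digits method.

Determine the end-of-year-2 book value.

$8,184

Depreciable base = $37,604 − $2,300 = $35,304.
Sum of the years' digits = 3+2+1 = 6.
Year 1: $35,304 × 3/6 = $17,652. Book value $19,952.
Year 2: $35,304 × 2/6 = $11,768. Book value $8,184.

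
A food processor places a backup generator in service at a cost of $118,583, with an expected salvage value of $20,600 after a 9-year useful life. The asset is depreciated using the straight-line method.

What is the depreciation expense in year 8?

$10,887

Depreciable base = $118,583 − $20,600 = $97,983.
Annual expense = $97,983 / 9 = $10,887.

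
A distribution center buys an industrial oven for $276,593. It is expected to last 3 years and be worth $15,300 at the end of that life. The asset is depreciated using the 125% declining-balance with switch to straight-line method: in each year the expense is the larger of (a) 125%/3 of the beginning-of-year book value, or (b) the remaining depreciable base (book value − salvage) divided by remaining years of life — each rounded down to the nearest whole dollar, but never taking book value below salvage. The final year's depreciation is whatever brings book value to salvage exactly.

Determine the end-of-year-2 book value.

$88,323

Depreciable base = $276,593 − $15,300 = $261,293.
Year 1: DB = ⌊$276,593 × 125%/3⌋ = $115,247; SL = ⌊$261,293/3⌋ = $87,097 → take DB $115,247. Book value $161,346.
Year 2: DB = ⌊$161,346 × 125%/3⌋ = $67,227; SL = ⌊$146,046/2⌋ = $73,023 → take SL $73,023. Book value $88,323.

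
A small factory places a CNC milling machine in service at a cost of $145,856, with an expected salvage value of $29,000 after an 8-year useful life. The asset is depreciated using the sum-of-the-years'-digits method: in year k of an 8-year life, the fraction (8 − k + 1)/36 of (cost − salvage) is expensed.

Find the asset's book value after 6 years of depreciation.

$38,738

Depreciable base = $145,856 − $29,000 = $116,856.
Sum of the years' digits = 8+7+6+5+4+3+2+1 = 36.
Year 1: $116,856 × 8/36 = $25,968. Book value $119,888.
Year 2: $116,856 × 7/36 = $22,722. Book value $97,166.
Year 3: $116,856 × 6/36 = $19,476. Book value $77,690.
Year 4: $116,856 × 5/36 = $16,230. Book value $61,460.
Year 5: $116,856 × 4/36 = $12,984. Book value $48,476.
Year 6: $116,856 × 3/36 = $9,738. Book value $38,738.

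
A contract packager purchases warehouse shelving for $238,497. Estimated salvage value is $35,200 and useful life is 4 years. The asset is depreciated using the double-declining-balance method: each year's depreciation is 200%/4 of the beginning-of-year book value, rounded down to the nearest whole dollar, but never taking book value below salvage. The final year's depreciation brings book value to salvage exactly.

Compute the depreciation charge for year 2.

$59,624

Depreciable base = $238,497 − $35,200 = $203,297.
Year 1: ⌊$238,497 × 200%/4⌋ = $119,248. Book value $119,249.
Year 2: ⌊$119,249 × 200%/4⌋ = $59,624. Book value $59,625.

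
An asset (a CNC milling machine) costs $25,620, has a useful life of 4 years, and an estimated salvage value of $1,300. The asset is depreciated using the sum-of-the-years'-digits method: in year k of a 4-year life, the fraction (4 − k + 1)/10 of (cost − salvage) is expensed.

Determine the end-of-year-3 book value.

Depreciable base = $25,620 − $1,300 = $24,320.
Sum of the years' digits = 4+3+2+1 = 10.
Year 1: $24,320 × 4/10 = $9,728. Book value $15,892.
Year 2: $24,320 × 3/10 = $7,296. Book value $8,596.
Year 3: $24,320 × 2/10 = $4,864. Book value $3,732.

$3,732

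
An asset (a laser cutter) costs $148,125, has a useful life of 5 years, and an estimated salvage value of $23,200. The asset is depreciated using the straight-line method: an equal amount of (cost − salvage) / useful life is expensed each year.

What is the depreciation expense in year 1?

$24,985

Depreciable base = $148,125 − $23,200 = $124,925.
Annual expense = $124,925 / 5 = $24,985.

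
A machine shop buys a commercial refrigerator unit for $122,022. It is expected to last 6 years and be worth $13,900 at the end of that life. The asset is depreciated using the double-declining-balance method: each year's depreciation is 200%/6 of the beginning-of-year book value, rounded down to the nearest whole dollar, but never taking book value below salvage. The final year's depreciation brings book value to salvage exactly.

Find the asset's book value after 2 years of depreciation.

$54,232

Depreciable base = $122,022 − $13,900 = $108,122.
Year 1: ⌊$122,022 × 200%/6⌋ = $40,674. Book value $81,348.
Year 2: ⌊$81,348 × 200%/6⌋ = $27,116. Book value $54,232.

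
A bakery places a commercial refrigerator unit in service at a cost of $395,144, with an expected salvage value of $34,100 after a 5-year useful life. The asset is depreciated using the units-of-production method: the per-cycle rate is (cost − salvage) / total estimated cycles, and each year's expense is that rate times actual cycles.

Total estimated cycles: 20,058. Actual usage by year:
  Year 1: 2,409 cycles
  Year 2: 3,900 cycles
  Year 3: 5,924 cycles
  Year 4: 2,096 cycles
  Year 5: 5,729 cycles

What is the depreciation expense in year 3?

Depreciable base = $395,144 − $34,100 = $361,044.
Rate = $361,044 / 20,058 cycles = $18 per cycle.
Year 1: 2,409 × $18 = $43,362. Book value $351,782.
Year 2: 3,900 × $18 = $70,200. Book value $281,582.
Year 3: 5,924 × $18 = $106,632. Book value $174,950.

$106,632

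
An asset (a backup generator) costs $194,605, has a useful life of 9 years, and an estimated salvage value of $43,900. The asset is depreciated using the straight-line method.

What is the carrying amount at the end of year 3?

$144,370

Depreciable base = $194,605 − $43,900 = $150,705.
Annual expense = $150,705 / 9 = $16,745.
End of year 1: book value $177,860.
End of year 2: book value $161,115.
End of year 3: book value $144,370.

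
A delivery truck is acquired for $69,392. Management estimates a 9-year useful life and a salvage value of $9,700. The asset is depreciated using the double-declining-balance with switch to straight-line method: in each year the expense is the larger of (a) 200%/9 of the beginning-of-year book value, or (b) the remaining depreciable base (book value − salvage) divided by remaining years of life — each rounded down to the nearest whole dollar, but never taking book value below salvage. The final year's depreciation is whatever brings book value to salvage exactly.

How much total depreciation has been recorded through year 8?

$59,692

Depreciable base = $69,392 − $9,700 = $59,692.
Year 1: DB = ⌊$69,392 × 200%/9⌋ = $15,420; SL = ⌊$59,692/9⌋ = $6,632 → take DB $15,420. Book value $53,972.
Year 2: DB = ⌊$53,972 × 200%/9⌋ = $11,993; SL = ⌊$44,272/8⌋ = $5,534 → take DB $11,993. Book value $41,979.
Year 3: DB = ⌊$41,979 × 200%/9⌋ = $9,328; SL = ⌊$32,279/7⌋ = $4,611 → take DB $9,328. Book value $32,651.
Year 4: DB = ⌊$32,651 × 200%/9⌋ = $7,255; SL = ⌊$22,951/6⌋ = $3,825 → take DB $7,255. Book value $25,396.
Year 5: DB = ⌊$25,396 × 200%/9⌋ = $5,643; SL = ⌊$15,696/5⌋ = $3,139 → take DB $5,643. Book value $19,753.
Year 6: DB = ⌊$19,753 × 200%/9⌋ = $4,389; SL = ⌊$10,053/4⌋ = $2,513 → take DB $4,389. Book value $15,364.
Year 7: DB = ⌊$15,364 × 200%/9⌋ = $3,414; SL = ⌊$5,664/3⌋ = $1,888 → take DB $3,414. Book value $11,950.
Year 8: DB = ⌊$11,950 × 200%/9⌋ = $2,655; SL = ⌊$2,250/2⌋ = $1,125 → take DB $2,655, capped at $2,250. Book value $9,700.
Accumulated through year 8 = $69,392 − $9,700 = $59,692.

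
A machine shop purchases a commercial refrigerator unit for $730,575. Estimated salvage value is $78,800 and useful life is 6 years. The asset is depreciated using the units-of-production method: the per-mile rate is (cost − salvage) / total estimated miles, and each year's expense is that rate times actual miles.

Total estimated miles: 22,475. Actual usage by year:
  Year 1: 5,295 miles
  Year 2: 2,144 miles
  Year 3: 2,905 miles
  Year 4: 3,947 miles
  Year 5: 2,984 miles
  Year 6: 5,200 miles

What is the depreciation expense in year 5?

Depreciable base = $730,575 − $78,800 = $651,775.
Rate = $651,775 / 22,475 miles = $29 per mile.
Year 1: 5,295 × $29 = $153,555. Book value $577,020.
Year 2: 2,144 × $29 = $62,176. Book value $514,844.
Year 3: 2,905 × $29 = $84,245. Book value $430,599.
Year 4: 3,947 × $29 = $114,463. Book value $316,136.
Year 5: 2,984 × $29 = $86,536. Book value $229,600.

$86,536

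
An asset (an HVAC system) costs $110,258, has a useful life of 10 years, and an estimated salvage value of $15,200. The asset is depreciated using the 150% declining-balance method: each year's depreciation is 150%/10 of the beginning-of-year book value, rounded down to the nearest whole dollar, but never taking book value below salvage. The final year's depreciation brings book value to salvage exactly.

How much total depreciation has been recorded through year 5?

Depreciable base = $110,258 − $15,200 = $95,058.
Year 1: ⌊$110,258 × 150%/10⌋ = $16,538. Book value $93,720.
Year 2: ⌊$93,720 × 150%/10⌋ = $14,058. Book value $79,662.
Year 3: ⌊$79,662 × 150%/10⌋ = $11,949. Book value $67,713.
Year 4: ⌊$67,713 × 150%/10⌋ = $10,156. Book value $57,557.
Year 5: ⌊$57,557 × 150%/10⌋ = $8,633. Book value $48,924.
Accumulated through year 5 = $110,258 − $48,924 = $61,334.

$61,334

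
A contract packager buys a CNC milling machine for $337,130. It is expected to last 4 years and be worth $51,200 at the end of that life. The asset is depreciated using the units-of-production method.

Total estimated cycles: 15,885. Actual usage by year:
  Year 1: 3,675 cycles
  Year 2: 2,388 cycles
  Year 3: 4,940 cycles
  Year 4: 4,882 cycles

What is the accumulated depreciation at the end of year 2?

Depreciable base = $337,130 − $51,200 = $285,930.
Rate = $285,930 / 15,885 cycles = $18 per cycle.
Year 1: 3,675 × $18 = $66,150. Book value $270,980.
Year 2: 2,388 × $18 = $42,984. Book value $227,996.
Accumulated through year 2 = $337,130 − $227,996 = $109,134.

$109,134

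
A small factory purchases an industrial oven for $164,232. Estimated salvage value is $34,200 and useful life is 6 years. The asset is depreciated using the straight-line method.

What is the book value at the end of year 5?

Depreciable base = $164,232 − $34,200 = $130,032.
Annual expense = $130,032 / 6 = $21,672.
End of year 1: book value $142,560.
End of year 2: book value $120,888.
End of year 3: book value $99,216.
End of year 4: book value $77,544.
End of year 5: book value $55,872.

$55,872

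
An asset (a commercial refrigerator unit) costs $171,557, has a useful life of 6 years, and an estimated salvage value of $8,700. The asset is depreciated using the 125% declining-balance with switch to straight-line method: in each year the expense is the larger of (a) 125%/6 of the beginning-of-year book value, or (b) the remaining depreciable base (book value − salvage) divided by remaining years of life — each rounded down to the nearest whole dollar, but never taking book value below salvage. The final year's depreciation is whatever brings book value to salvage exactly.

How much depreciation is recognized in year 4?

Depreciable base = $171,557 − $8,700 = $162,857.
Year 1: DB = ⌊$171,557 × 125%/6⌋ = $35,741; SL = ⌊$162,857/6⌋ = $27,142 → take DB $35,741. Book value $135,816.
Year 2: DB = ⌊$135,816 × 125%/6⌋ = $28,295; SL = ⌊$127,116/5⌋ = $25,423 → take DB $28,295. Book value $107,521.
Year 3: DB = ⌊$107,521 × 125%/6⌋ = $22,400; SL = ⌊$98,821/4⌋ = $24,705 → take SL $24,705. Book value $82,816.
Year 4: DB = ⌊$82,816 × 125%/6⌋ = $17,253; SL = ⌊$74,116/3⌋ = $24,705 → take SL $24,705. Book value $58,111.

$24,705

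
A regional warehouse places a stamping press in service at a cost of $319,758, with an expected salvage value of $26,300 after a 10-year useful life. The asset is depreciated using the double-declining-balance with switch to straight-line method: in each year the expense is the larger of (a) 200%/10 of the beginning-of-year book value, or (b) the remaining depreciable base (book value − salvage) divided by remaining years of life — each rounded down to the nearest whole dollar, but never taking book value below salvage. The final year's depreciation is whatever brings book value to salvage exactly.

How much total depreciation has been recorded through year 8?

Depreciable base = $319,758 − $26,300 = $293,458.
Year 1: DB = ⌊$319,758 × 200%/10⌋ = $63,951; SL = ⌊$293,458/10⌋ = $29,345 → take DB $63,951. Book value $255,807.
Year 2: DB = ⌊$255,807 × 200%/10⌋ = $51,161; SL = ⌊$229,507/9⌋ = $25,500 → take DB $51,161. Book value $204,646.
Year 3: DB = ⌊$204,646 × 200%/10⌋ = $40,929; SL = ⌊$178,346/8⌋ = $22,293 → take DB $40,929. Book value $163,717.
Year 4: DB = ⌊$163,717 × 200%/10⌋ = $32,743; SL = ⌊$137,417/7⌋ = $19,631 → take DB $32,743. Book value $130,974.
Year 5: DB = ⌊$130,974 × 200%/10⌋ = $26,194; SL = ⌊$104,674/6⌋ = $17,445 → take DB $26,194. Book value $104,780.
Year 6: DB = ⌊$104,780 × 200%/10⌋ = $20,956; SL = ⌊$78,480/5⌋ = $15,696 → take DB $20,956. Book value $83,824.
Year 7: DB = ⌊$83,824 × 200%/10⌋ = $16,764; SL = ⌊$57,524/4⌋ = $14,381 → take DB $16,764. Book value $67,060.
Year 8: DB = ⌊$67,060 × 200%/10⌋ = $13,412; SL = ⌊$40,760/3⌋ = $13,586 → take SL $13,586. Book value $53,474.
Accumulated through year 8 = $319,758 − $53,474 = $266,284.

$266,284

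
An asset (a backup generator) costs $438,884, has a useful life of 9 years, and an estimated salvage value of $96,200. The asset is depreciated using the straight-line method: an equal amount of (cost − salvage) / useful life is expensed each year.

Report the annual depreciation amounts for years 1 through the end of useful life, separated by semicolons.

Depreciable base = $438,884 − $96,200 = $342,684.
Annual expense = $342,684 / 9 = $38,076.
End of year 1: book value $400,808.
End of year 2: book value $362,732.
End of year 3: book value $324,656.
End of year 4: book value $286,580.
End of year 5: book value $248,504.
End of year 6: book value $210,428.
End of year 7: book value $172,352.
End of year 8: book value $134,276.
End of year 9: book value $96,200.

$38,076; $38,076; $38,076; $38,076; $38,076; $38,076; $38,076; $38,076; $38,076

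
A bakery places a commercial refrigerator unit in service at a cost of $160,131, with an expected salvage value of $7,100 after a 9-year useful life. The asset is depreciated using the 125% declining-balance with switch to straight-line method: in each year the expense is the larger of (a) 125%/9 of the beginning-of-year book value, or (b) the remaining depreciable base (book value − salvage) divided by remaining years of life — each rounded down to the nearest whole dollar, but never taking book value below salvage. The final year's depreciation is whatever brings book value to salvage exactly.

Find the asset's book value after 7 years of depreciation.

Depreciable base = $160,131 − $7,100 = $153,031.
Year 1: DB = ⌊$160,131 × 125%/9⌋ = $22,240; SL = ⌊$153,031/9⌋ = $17,003 → take DB $22,240. Book value $137,891.
Year 2: DB = ⌊$137,891 × 125%/9⌋ = $19,151; SL = ⌊$130,791/8⌋ = $16,348 → take DB $19,151. Book value $118,740.
Year 3: DB = ⌊$118,740 × 125%/9⌋ = $16,491; SL = ⌊$111,640/7⌋ = $15,948 → take DB $16,491. Book value $102,249.
Year 4: DB = ⌊$102,249 × 125%/9⌋ = $14,201; SL = ⌊$95,149/6⌋ = $15,858 → take SL $15,858. Book value $86,391.
Year 5: DB = ⌊$86,391 × 125%/9⌋ = $11,998; SL = ⌊$79,291/5⌋ = $15,858 → take SL $15,858. Book value $70,533.
Year 6: DB = ⌊$70,533 × 125%/9⌋ = $9,796; SL = ⌊$63,433/4⌋ = $15,858 → take SL $15,858. Book value $54,675.
Year 7: DB = ⌊$54,675 × 125%/9⌋ = $7,593; SL = ⌊$47,575/3⌋ = $15,858 → take SL $15,858. Book value $38,817.

$38,817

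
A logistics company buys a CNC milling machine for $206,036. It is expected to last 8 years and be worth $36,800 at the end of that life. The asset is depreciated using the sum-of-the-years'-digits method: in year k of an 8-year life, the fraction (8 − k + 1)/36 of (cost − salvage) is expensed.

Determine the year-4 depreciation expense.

Depreciable base = $206,036 − $36,800 = $169,236.
Sum of the years' digits = 8+7+6+5+4+3+2+1 = 36.
Year 1: $169,236 × 8/36 = $37,608. Book value $168,428.
Year 2: $169,236 × 7/36 = $32,907. Book value $135,521.
Year 3: $169,236 × 6/36 = $28,206. Book value $107,315.
Year 4: $169,236 × 5/36 = $23,505. Book value $83,810.

$23,505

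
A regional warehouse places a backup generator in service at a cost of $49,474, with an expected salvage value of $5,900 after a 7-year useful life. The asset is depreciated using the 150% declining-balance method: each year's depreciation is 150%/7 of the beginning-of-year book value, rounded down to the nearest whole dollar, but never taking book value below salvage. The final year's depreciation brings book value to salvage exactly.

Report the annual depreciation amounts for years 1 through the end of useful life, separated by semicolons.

$10,601; $8,329; $6,545; $5,142; $4,040; $3,175; $5,742

Depreciable base = $49,474 − $5,900 = $43,574.
Year 1: ⌊$49,474 × 150%/7⌋ = $10,601. Book value $38,873.
Year 2: ⌊$38,873 × 150%/7⌋ = $8,329. Book value $30,544.
Year 3: ⌊$30,544 × 150%/7⌋ = $6,545. Book value $23,999.
Year 4: ⌊$23,999 × 150%/7⌋ = $5,142. Book value $18,857.
Year 5: ⌊$18,857 × 150%/7⌋ = $4,040. Book value $14,817.
Year 6: ⌊$14,817 × 150%/7⌋ = $3,175. Book value $11,642.
Year 7 (final): $11,642 − $5,900 = $5,742. Book value $5,900.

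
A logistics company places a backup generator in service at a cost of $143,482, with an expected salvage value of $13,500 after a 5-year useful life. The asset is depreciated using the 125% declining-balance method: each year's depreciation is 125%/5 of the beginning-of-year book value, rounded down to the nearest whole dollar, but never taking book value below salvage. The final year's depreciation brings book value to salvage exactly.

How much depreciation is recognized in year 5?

Depreciable base = $143,482 − $13,500 = $129,982.
Year 1: ⌊$143,482 × 125%/5⌋ = $35,870. Book value $107,612.
Year 2: ⌊$107,612 × 125%/5⌋ = $26,903. Book value $80,709.
Year 3: ⌊$80,709 × 125%/5⌋ = $20,177. Book value $60,532.
Year 4: ⌊$60,532 × 125%/5⌋ = $15,133. Book value $45,399.
Year 5 (final): $45,399 − $13,500 = $31,899. Book value $13,500.

$31,899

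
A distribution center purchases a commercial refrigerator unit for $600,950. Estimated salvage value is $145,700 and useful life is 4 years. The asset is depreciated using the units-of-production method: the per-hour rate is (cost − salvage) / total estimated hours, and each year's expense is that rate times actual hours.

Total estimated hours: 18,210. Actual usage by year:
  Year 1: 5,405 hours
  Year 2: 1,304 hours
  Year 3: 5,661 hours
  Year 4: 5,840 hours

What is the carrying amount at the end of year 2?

Depreciable base = $600,950 − $145,700 = $455,250.
Rate = $455,250 / 18,210 hours = $25 per hour.
Year 1: 5,405 × $25 = $135,125. Book value $465,825.
Year 2: 1,304 × $25 = $32,600. Book value $433,225.

$433,225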